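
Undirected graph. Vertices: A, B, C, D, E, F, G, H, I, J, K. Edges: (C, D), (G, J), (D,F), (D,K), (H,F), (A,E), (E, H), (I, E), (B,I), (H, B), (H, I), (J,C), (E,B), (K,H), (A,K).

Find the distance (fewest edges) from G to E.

Distance 0: G.
Distance 1: J.
Distance 2: C.
Distance 3: D.
Distance 4: F, K.
Distance 5: A, H.
Distance 6: B, E, I — contains E.

6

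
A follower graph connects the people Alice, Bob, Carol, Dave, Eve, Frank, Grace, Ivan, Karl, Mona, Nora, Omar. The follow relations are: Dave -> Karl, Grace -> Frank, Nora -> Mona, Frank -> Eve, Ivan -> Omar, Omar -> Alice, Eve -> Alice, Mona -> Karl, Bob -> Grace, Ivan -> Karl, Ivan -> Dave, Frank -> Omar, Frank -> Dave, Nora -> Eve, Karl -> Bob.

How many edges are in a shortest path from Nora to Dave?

Distance 0: Nora.
Distance 1: Eve, Mona.
Distance 2: Alice, Karl.
Distance 3: Bob.
Distance 4: Grace.
Distance 5: Frank.
Distance 6: Dave, Omar — contains Dave.

6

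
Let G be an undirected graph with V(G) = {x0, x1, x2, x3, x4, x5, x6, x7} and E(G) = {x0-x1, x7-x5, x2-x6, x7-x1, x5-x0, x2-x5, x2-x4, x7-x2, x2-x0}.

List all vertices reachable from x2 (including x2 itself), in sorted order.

x0, x1, x2, x4, x5, x6, x7

Start at x2.
Its neighbours: x0, x4, x5, x6, x7.
Then their neighbours: x1.
Nothing further is reachable.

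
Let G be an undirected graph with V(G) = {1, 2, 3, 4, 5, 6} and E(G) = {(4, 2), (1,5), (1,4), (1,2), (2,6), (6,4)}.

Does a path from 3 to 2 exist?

3 has no edges, so nothing is reachable from it.

No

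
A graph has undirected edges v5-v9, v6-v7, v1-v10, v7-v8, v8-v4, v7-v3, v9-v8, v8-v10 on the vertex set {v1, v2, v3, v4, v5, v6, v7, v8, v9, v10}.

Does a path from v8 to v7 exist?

Explore from v8.
Distance 1: reach v4, v7, v9, v10.
Found v7.

Yes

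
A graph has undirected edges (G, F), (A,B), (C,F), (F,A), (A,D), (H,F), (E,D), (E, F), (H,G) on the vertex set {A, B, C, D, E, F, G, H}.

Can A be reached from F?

Yes

Explore from F.
Distance 1: reach A, C, E, G, H.
Found A.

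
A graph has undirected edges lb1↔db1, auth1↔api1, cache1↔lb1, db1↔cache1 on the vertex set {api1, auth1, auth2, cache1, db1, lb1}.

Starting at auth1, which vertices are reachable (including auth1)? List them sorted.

api1, auth1

Start at auth1.
Its neighbours: api1.
Nothing further is reachable.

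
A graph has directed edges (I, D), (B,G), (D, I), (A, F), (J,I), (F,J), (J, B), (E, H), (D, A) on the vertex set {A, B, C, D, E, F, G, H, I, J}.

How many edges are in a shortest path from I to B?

Distance 0: I.
Distance 1: D.
Distance 2: A.
Distance 3: F.
Distance 4: J.
Distance 5: B — contains B.

5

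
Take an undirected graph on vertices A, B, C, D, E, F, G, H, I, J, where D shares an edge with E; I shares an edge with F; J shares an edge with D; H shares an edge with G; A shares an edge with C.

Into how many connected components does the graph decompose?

5

From A: component {A, C}.
From B: component {B}.
From D: component {D, E, J}.
From F: component {F, I}.
From G: component {G, H}.
That's 5 components.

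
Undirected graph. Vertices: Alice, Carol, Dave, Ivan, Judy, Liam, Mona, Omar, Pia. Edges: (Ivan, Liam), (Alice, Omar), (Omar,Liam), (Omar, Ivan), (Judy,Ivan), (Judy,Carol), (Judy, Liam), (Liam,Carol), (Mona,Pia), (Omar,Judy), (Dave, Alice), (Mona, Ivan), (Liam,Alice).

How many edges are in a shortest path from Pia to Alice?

Distance 0: Pia.
Distance 1: Mona.
Distance 2: Ivan.
Distance 3: Judy, Liam, Omar.
Distance 4: Alice, Carol — contains Alice.

4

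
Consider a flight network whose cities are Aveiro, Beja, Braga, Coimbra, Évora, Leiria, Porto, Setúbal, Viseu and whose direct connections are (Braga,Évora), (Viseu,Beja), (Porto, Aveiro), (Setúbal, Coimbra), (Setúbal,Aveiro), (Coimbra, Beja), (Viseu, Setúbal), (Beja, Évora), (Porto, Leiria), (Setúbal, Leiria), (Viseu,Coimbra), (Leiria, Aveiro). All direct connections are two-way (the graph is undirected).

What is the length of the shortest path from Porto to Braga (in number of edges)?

Distance 0: Porto.
Distance 1: Aveiro, Leiria.
Distance 2: Setúbal.
Distance 3: Coimbra, Viseu.
Distance 4: Beja.
Distance 5: Évora.
Distance 6: Braga — contains Braga.

6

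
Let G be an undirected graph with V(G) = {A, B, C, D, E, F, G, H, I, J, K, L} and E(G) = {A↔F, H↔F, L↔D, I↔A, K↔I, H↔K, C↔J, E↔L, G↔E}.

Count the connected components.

4

From A: component {A, F, H, I, K}.
From B: component {B}.
From C: component {C, J}.
From D: component {D, E, G, L}.
That's 4 components.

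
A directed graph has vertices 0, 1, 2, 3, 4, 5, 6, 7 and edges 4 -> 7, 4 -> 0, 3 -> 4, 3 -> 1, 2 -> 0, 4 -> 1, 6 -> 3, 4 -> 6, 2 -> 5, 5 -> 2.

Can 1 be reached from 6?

Explore from 6.
Distance 1: reach 3.
Distance 2: reach 1, 4.
Found 1.

Yes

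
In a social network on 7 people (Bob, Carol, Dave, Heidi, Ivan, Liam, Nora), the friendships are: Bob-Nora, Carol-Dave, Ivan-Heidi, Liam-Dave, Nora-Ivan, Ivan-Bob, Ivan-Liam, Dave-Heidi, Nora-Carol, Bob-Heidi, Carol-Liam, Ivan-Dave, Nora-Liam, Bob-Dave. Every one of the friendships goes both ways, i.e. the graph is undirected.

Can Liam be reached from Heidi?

Explore from Heidi.
Distance 1: reach Bob, Dave, Ivan.
Distance 2: reach Carol, Liam, Nora.
Found Liam.

Yes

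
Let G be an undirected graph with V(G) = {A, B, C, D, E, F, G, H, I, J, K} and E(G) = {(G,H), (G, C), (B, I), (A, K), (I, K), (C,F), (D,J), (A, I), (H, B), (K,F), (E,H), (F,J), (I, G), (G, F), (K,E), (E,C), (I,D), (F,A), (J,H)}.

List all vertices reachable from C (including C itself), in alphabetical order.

A, B, C, D, E, F, G, H, I, J, K

Start at C.
Its neighbours: E, F, G.
Then their neighbours: A, H, I, J, K.
Then next layer: B, D.
Every vertex is now reached.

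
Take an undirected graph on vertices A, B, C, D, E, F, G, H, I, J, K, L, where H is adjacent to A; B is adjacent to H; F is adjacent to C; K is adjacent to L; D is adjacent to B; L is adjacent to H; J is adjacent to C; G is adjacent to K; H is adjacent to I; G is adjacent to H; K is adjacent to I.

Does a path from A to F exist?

Explore from A.
Distance 1: reach H.
Distance 2: reach B, G, I, L.
Distance 3: reach D, K.
The search is exhausted without reaching F; it lies in a different component.

No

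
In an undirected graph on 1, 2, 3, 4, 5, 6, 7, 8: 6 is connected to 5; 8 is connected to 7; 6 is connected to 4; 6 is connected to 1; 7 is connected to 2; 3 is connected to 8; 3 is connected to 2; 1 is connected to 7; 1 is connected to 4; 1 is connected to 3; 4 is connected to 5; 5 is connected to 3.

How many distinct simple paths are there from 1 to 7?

1–3–2–7
1–3–8–7
1–4–5–3–2–7
1–4–5–3–8–7
1–4–6–5–3–2–7
1–4–6–5–3–8–7
1–6–4–5–3–2–7
1–6–4–5–3–8–7
1–6–5–3–2–7
1–6–5–3–8–7
1–7

11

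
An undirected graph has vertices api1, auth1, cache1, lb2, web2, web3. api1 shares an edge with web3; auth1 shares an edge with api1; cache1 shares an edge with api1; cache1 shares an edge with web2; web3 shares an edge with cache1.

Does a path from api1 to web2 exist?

Explore from api1.
Distance 1: reach auth1, cache1, web3.
Distance 2: reach web2.
Found web2.

Yes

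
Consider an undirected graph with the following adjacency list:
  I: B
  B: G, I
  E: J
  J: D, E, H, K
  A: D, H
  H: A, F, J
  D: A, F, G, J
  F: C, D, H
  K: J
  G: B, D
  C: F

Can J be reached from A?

Explore from A.
Distance 1: reach D, H.
Distance 2: reach F, G, J.
Found J.

Yes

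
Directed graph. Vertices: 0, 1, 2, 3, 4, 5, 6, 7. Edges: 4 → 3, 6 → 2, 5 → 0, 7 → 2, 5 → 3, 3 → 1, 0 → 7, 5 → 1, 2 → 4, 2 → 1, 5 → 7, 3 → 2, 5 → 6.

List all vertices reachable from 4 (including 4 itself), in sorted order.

1, 2, 3, 4

Start at 4.
Its neighbours: 3.
Then their neighbours: 1, 2.
Nothing further is reachable.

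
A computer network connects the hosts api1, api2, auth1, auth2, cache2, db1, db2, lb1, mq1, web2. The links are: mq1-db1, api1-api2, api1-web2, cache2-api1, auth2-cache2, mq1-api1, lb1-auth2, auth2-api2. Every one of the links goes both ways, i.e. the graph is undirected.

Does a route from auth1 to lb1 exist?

auth1 has no edges, so nothing is reachable from it.

No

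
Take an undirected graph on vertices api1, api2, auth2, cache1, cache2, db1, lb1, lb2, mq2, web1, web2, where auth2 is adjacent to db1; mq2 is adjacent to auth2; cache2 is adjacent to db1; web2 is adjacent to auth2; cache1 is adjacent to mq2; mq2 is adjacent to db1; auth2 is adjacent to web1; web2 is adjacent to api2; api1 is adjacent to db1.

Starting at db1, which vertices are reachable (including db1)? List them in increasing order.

Start at db1.
Its neighbours: api1, auth2, cache2, mq2.
Then their neighbours: cache1, web1, web2.
Then next layer: api2.
Nothing further is reachable.

api1, api2, auth2, cache1, cache2, db1, mq2, web1, web2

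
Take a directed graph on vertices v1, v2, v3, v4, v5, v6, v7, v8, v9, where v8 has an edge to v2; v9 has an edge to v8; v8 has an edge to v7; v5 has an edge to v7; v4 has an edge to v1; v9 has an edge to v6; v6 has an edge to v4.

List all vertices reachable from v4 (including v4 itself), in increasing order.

Start at v4.
Its neighbours: v1.
Nothing further is reachable.

v1, v4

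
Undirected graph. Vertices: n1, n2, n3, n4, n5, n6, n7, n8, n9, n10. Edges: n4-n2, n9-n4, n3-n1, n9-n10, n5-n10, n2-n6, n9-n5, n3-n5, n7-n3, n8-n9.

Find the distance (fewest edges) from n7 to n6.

6

Distance 0: n7.
Distance 1: n3.
Distance 2: n1, n5.
Distance 3: n9, n10.
Distance 4: n4, n8.
Distance 5: n2.
Distance 6: n6 — contains n6.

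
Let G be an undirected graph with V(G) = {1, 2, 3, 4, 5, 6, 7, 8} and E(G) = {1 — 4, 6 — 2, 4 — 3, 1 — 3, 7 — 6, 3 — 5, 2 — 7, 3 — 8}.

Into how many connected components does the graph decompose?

From 1: component {1, 3, 4, 5, 8}.
From 2: component {2, 6, 7}.
That's 2 components.

2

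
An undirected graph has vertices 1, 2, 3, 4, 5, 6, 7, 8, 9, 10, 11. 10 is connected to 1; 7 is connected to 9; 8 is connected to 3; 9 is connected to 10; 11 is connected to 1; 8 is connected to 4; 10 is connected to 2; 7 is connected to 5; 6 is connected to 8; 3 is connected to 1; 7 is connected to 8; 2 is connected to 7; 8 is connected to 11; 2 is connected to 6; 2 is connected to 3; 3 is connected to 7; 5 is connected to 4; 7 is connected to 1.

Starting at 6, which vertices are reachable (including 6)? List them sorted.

Start at 6.
Its neighbours: 2, 8.
Then their neighbours: 3, 4, 7, 10, 11.
Then next layer: 1, 5, 9.
Every vertex is now reached.

1, 2, 3, 4, 5, 6, 7, 8, 9, 10, 11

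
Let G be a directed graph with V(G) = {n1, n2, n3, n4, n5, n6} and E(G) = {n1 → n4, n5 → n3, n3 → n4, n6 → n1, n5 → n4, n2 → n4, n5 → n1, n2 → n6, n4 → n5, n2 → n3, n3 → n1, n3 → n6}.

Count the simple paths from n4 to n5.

n4→n5

1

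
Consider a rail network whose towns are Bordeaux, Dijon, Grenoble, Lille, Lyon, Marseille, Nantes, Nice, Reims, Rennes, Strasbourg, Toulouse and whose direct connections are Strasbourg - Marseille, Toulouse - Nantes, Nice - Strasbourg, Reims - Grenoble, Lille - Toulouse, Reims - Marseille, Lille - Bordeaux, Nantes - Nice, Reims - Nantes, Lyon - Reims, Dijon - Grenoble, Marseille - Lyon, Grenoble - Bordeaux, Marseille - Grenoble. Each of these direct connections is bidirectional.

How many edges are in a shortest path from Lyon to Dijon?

3

Distance 0: Lyon.
Distance 1: Marseille, Reims.
Distance 2: Grenoble, Nantes, Strasbourg.
Distance 3: Bordeaux, Dijon, Nice, Toulouse — contains Dijon.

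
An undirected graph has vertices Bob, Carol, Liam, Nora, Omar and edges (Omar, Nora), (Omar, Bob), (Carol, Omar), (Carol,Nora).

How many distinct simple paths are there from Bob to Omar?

Bob–Omar

1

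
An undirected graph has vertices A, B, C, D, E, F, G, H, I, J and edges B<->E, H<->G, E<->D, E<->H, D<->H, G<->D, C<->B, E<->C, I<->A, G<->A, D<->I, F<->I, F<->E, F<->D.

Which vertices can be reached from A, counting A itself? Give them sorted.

A, B, C, D, E, F, G, H, I

Start at A.
Its neighbours: G, I.
Then their neighbours: D, F, H.
Then next layer: E.
Then next layer: B, C.
Nothing further is reachable.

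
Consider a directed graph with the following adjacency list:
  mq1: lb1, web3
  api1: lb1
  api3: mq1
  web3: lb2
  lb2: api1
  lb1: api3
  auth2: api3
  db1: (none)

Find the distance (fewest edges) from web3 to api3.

4

Distance 0: web3.
Distance 1: lb2.
Distance 2: api1.
Distance 3: lb1.
Distance 4: api3 — contains api3.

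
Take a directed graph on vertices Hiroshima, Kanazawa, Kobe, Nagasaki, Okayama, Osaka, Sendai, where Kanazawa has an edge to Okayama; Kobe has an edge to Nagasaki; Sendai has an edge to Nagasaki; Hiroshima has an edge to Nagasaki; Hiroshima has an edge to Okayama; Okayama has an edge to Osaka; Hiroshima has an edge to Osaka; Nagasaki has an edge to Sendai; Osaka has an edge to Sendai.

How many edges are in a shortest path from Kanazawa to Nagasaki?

4

Distance 0: Kanazawa.
Distance 1: Okayama.
Distance 2: Osaka.
Distance 3: Sendai.
Distance 4: Nagasaki — contains Nagasaki.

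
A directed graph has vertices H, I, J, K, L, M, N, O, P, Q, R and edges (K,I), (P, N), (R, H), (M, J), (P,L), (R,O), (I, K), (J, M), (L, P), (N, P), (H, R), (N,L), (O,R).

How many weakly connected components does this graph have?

5

From H: component {H, O, R}.
From I: component {I, K}.
From J: component {J, M}.
From L: component {L, N, P}.
From Q: component {Q}.
That's 5 components.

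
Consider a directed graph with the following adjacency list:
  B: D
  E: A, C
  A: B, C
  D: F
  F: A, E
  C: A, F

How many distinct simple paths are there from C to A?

3

C→A
C→F→A
C→F→E→A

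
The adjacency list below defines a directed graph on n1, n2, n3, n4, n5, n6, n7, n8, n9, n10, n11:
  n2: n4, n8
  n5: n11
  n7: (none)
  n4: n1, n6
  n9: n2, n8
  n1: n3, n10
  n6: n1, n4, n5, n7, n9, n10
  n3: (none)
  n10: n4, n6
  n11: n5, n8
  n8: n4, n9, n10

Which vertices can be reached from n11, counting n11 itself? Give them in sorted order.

n1, n2, n3, n4, n5, n6, n7, n8, n9, n10, n11

Start at n11.
Its neighbours: n5, n8.
Then their neighbours: n4, n9, n10.
Then next layer: n1, n2, n6.
Then next layer: n3, n7.
Every vertex is now reached.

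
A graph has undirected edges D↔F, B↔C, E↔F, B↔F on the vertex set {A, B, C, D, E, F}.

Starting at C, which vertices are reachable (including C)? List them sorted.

Start at C.
Its neighbours: B.
Then their neighbours: F.
Then next layer: D, E.
Nothing further is reachable.

B, C, D, E, F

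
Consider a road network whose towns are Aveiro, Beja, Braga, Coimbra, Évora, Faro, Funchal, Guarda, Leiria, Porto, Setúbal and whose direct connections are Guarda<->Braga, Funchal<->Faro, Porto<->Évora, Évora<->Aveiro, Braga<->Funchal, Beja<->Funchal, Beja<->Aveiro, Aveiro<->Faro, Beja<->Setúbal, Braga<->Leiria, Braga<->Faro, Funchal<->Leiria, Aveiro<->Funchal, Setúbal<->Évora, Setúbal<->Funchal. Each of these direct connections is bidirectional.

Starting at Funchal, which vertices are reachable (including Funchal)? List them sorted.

Start at Funchal.
Its neighbours: Aveiro, Beja, Braga, Faro, Leiria, Setúbal.
Then their neighbours: Évora, Guarda.
Then next layer: Porto.
Nothing further is reachable.

Aveiro, Beja, Braga, Évora, Faro, Funchal, Guarda, Leiria, Porto, Setúbal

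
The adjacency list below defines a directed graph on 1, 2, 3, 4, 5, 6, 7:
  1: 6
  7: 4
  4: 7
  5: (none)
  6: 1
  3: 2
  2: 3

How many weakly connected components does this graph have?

4

From 1: component {1, 6}.
From 2: component {2, 3}.
From 4: component {4, 7}.
From 5: component {5}.
That's 4 components.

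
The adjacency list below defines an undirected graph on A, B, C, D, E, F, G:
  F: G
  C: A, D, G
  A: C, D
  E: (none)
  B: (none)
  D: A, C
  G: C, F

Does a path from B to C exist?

No

B has no edges, so nothing is reachable from it.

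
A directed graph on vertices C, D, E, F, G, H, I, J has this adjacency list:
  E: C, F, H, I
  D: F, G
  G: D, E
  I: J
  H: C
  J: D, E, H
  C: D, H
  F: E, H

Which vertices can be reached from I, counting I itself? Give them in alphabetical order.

Start at I.
Its neighbours: J.
Then their neighbours: D, E, H.
Then next layer: C, F, G.
Every vertex is now reached.

C, D, E, F, G, H, I, J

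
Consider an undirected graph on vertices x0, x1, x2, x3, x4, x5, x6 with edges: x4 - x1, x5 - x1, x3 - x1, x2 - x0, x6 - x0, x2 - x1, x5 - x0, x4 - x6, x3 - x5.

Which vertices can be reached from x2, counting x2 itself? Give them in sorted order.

x0, x1, x2, x3, x4, x5, x6

Start at x2.
Its neighbours: x0, x1.
Then their neighbours: x3, x4, x5, x6.
Every vertex is now reached.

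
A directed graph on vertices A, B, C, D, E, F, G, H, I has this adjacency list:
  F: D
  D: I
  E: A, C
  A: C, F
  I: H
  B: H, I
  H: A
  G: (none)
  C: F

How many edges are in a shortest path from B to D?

Distance 0: B.
Distance 1: H, I.
Distance 2: A.
Distance 3: C, F.
Distance 4: D — contains D.

4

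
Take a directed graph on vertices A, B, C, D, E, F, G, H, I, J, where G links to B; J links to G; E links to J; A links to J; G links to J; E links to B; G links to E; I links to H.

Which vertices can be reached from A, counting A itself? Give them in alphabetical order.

A, B, E, G, J

Start at A.
Its neighbours: J.
Then their neighbours: G.
Then next layer: B, E.
Nothing further is reachable.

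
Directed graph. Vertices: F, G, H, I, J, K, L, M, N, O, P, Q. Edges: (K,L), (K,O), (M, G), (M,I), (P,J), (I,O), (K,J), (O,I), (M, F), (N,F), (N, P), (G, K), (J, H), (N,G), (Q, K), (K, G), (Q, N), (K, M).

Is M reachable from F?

F has no outgoing edges, so nothing is reachable from it.

No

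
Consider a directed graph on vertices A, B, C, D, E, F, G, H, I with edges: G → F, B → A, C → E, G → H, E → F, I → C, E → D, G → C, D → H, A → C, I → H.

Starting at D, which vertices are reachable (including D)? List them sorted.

D, H

Start at D.
Its neighbours: H.
Nothing further is reachable.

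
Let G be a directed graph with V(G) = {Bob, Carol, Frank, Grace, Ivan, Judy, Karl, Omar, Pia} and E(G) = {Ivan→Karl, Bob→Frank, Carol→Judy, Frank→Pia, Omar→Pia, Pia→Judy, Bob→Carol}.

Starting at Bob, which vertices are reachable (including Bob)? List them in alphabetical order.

Bob, Carol, Frank, Judy, Pia

Start at Bob.
Its neighbours: Carol, Frank.
Then their neighbours: Judy, Pia.
Nothing further is reachable.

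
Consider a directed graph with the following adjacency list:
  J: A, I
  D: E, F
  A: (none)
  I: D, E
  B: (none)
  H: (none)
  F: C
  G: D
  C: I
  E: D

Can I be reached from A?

A has no outgoing edges, so nothing is reachable from it.

No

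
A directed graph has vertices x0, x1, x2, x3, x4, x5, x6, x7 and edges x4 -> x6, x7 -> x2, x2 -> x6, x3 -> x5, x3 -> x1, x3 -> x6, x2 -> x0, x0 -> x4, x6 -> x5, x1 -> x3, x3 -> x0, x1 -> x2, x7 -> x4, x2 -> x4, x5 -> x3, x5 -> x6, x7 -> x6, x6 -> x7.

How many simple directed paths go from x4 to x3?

1

x4→x6→x5→x3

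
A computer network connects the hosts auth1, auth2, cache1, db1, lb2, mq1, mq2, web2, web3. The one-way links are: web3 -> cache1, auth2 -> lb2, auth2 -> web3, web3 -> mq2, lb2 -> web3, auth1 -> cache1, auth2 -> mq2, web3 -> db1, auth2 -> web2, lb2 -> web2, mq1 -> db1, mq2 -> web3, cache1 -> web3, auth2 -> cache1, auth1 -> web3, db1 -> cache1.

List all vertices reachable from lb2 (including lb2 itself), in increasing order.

Start at lb2.
Its neighbours: web2, web3.
Then their neighbours: cache1, db1, mq2.
Nothing further is reachable.

cache1, db1, lb2, mq2, web2, web3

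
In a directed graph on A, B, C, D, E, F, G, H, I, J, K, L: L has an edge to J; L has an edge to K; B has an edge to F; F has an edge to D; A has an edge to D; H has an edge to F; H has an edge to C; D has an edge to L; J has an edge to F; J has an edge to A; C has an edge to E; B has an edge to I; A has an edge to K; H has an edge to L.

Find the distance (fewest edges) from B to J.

4

Distance 0: B.
Distance 1: F, I.
Distance 2: D.
Distance 3: L.
Distance 4: J, K — contains J.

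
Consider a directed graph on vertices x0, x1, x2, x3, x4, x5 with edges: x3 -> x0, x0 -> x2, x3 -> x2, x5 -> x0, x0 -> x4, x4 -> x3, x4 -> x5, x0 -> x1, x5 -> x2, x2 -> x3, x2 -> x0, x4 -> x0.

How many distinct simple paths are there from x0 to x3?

3

x0→x2→x3
x0→x4→x3
x0→x4→x5→x2→x3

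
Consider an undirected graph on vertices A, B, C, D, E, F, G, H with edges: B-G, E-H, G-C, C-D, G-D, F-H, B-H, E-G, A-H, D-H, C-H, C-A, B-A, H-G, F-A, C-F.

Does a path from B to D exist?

Yes

Explore from B.
Distance 1: reach A, G, H.
Distance 2: reach C, D, E, F.
Found D.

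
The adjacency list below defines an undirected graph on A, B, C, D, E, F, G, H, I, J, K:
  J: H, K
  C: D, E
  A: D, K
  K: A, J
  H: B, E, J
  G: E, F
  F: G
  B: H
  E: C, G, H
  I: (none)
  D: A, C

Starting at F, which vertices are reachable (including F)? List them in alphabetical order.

A, B, C, D, E, F, G, H, J, K

Start at F.
Its neighbours: G.
Then their neighbours: E.
Then next layer: C, H.
Then next layer: B, D, J.
Then next layer: A, K.
Nothing further is reachable.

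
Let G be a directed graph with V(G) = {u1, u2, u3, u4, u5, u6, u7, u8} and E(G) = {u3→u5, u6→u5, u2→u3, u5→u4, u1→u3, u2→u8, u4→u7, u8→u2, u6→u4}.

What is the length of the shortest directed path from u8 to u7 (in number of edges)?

5

Distance 0: u8.
Distance 1: u2.
Distance 2: u3.
Distance 3: u5.
Distance 4: u4.
Distance 5: u7 — contains u7.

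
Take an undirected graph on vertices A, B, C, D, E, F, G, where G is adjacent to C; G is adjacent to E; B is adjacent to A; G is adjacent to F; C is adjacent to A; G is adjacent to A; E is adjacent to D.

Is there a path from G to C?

Yes

Explore from G.
Distance 1: reach A, C, E, F.
Found C.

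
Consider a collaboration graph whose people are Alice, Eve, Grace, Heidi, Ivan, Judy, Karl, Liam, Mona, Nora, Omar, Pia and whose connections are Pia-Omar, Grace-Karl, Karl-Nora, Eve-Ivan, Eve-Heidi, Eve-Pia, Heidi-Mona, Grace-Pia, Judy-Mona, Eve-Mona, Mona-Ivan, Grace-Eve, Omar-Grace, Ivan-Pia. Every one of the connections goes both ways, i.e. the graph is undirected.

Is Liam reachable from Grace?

Explore from Grace.
Distance 1: reach Eve, Karl, Omar, Pia.
Distance 2: reach Heidi, Ivan, Mona, Nora.
Distance 3: reach Judy.
The search is exhausted without reaching Liam; it lies in a different component.

No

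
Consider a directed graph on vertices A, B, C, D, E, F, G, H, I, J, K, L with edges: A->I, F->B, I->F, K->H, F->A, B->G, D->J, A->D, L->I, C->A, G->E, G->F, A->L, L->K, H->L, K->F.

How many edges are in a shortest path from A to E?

Distance 0: A.
Distance 1: D, I, L.
Distance 2: F, J, K.
Distance 3: B, H.
Distance 4: G.
Distance 5: E — contains E.

5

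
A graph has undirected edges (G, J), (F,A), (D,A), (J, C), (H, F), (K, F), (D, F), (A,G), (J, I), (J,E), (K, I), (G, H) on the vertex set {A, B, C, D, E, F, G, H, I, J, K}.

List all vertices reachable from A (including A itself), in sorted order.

Start at A.
Its neighbours: D, F, G.
Then their neighbours: H, J, K.
Then next layer: C, E, I.
Nothing further is reachable.

A, C, D, E, F, G, H, I, J, K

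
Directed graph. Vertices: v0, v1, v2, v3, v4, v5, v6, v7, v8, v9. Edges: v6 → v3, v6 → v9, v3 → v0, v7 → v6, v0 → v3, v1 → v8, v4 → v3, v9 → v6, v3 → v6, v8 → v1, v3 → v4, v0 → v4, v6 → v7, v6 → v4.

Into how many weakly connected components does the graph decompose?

4

From v0: component {v0, v3, v4, v6, v7, v9}.
From v1: component {v1, v8}.
From v2: component {v2}.
From v5: component {v5}.
That's 4 components.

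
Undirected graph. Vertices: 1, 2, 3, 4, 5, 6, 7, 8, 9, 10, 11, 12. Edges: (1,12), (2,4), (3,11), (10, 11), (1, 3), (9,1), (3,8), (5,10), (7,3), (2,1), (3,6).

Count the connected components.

1

From 1: component {1, 2, 3, 4, 5, 6, 7, 8, 9, 10, 11, 12}.
That's 1 component.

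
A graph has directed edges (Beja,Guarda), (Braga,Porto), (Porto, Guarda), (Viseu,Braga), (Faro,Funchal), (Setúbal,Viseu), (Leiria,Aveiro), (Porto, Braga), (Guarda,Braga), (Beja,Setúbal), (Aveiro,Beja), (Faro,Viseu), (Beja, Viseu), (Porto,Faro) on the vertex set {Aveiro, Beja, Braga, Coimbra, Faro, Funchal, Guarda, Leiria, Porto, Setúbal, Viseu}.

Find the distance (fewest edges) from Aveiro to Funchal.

6

Distance 0: Aveiro.
Distance 1: Beja.
Distance 2: Guarda, Setúbal, Viseu.
Distance 3: Braga.
Distance 4: Porto.
Distance 5: Faro.
Distance 6: Funchal — contains Funchal.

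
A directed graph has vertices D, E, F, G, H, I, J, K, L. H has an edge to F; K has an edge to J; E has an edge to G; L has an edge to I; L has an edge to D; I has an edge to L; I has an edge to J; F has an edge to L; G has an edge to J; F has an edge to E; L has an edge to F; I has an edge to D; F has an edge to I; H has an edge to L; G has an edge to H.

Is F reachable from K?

No

Explore from K.
Distance 1: reach J.
The search from K is exhausted; no directed path reaches F.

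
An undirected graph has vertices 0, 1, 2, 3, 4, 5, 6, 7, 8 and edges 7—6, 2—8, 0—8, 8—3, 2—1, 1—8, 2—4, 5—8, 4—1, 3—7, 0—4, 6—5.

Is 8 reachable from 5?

Explore from 5.
Distance 1: reach 6, 8.
Found 8.

Yes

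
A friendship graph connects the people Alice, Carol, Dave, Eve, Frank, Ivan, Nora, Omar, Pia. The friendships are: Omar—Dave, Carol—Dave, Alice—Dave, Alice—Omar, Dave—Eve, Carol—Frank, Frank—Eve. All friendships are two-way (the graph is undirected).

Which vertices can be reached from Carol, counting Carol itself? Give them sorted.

Alice, Carol, Dave, Eve, Frank, Omar

Start at Carol.
Its neighbours: Dave, Frank.
Then their neighbours: Alice, Eve, Omar.
Nothing further is reachable.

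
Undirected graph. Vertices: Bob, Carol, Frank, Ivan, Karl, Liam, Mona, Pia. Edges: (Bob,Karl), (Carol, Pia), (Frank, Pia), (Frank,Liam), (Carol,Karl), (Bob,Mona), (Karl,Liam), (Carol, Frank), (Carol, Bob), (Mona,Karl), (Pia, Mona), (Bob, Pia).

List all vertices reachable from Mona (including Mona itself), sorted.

Bob, Carol, Frank, Karl, Liam, Mona, Pia

Start at Mona.
Its neighbours: Bob, Karl, Pia.
Then their neighbours: Carol, Frank, Liam.
Nothing further is reachable.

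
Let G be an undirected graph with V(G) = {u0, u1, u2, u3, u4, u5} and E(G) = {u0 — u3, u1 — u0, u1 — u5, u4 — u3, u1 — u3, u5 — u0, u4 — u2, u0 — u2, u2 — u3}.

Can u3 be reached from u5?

Explore from u5.
Distance 1: reach u0, u1.
Distance 2: reach u2, u3.
Found u3.

Yes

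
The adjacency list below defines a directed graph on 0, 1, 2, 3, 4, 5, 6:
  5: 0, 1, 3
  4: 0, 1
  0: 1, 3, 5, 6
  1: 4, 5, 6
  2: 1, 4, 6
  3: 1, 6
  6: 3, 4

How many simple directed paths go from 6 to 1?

6→3→1
6→4→0→1
6→4→0→3→1
6→4→0→5→1
6→4→0→5→3→1
6→4→1

6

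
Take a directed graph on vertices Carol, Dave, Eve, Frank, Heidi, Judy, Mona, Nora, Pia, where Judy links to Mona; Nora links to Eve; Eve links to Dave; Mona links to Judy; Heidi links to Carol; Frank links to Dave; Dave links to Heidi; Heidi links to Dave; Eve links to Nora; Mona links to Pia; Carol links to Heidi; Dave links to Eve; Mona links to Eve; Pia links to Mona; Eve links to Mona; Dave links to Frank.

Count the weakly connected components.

1

From Carol: component {Carol, Dave, Eve, Frank, Heidi, Judy, Mona, Nora, Pia}.
That's 1 component.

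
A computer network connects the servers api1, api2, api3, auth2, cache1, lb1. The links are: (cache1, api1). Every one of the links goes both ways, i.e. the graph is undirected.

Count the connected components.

5

From api1: component {api1, cache1}.
From api2: component {api2}.
From api3: component {api3}.
From auth2: component {auth2}.
From lb1: component {lb1}.
That's 5 components.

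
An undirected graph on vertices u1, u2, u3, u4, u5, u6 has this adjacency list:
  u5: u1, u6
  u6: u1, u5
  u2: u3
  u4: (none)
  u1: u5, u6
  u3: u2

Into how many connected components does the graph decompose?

From u1: component {u1, u5, u6}.
From u2: component {u2, u3}.
From u4: component {u4}.
That's 3 components.

3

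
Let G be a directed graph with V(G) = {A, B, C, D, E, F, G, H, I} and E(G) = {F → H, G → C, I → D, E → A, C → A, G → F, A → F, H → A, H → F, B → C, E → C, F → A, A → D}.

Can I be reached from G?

Explore from G.
Distance 1: reach C, F.
Distance 2: reach A, H.
Distance 3: reach D.
The search from G is exhausted; no directed path reaches I.

No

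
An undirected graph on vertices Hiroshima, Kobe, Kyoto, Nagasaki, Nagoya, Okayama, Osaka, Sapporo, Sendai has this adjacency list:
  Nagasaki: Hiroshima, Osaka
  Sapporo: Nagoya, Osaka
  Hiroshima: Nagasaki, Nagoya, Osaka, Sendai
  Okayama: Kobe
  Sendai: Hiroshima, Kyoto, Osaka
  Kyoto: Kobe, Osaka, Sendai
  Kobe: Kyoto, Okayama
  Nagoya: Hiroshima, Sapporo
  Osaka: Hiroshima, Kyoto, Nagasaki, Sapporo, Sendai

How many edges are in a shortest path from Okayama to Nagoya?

5

Distance 0: Okayama.
Distance 1: Kobe.
Distance 2: Kyoto.
Distance 3: Osaka, Sendai.
Distance 4: Hiroshima, Nagasaki, Sapporo.
Distance 5: Nagoya — contains Nagoya.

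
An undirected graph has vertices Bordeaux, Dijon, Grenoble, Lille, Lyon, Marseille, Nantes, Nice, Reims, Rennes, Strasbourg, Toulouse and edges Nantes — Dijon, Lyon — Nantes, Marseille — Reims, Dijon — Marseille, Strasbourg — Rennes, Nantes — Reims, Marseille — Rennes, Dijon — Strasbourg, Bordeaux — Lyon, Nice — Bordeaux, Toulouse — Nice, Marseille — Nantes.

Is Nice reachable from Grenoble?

Grenoble has no edges, so nothing is reachable from it.

No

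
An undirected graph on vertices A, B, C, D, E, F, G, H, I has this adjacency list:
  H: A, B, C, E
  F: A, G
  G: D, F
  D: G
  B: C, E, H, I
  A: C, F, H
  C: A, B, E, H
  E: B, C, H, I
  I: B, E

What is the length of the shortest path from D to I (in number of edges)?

6

Distance 0: D.
Distance 1: G.
Distance 2: F.
Distance 3: A.
Distance 4: C, H.
Distance 5: B, E.
Distance 6: I — contains I.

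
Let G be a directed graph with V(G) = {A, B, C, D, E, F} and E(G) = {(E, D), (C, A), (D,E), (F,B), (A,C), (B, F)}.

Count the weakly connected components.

From A: component {A, C}.
From B: component {B, F}.
From D: component {D, E}.
That's 3 components.

3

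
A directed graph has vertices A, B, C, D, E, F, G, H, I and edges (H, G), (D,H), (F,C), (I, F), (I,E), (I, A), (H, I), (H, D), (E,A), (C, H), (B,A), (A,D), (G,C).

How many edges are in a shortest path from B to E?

Distance 0: B.
Distance 1: A.
Distance 2: D.
Distance 3: H.
Distance 4: G, I.
Distance 5: C, E, F — contains E.

5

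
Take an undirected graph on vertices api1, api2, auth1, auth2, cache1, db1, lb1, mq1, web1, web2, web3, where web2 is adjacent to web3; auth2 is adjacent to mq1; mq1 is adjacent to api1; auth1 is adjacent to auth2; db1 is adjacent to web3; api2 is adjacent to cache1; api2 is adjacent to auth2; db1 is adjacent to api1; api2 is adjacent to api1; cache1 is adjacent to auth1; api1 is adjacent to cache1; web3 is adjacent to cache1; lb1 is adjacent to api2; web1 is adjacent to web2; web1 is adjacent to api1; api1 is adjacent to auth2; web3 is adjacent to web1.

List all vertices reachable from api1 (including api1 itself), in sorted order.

api1, api2, auth1, auth2, cache1, db1, lb1, mq1, web1, web2, web3

Start at api1.
Its neighbours: api2, auth2, cache1, db1, mq1, web1.
Then their neighbours: auth1, lb1, web2, web3.
Every vertex is now reached.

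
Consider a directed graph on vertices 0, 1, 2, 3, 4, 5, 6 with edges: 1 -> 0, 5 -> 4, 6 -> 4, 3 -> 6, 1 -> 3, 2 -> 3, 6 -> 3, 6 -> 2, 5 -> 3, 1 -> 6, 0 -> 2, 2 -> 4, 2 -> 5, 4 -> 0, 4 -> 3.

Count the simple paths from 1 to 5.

1→0→2→5
1→3→6→2→5
1→3→6→4→0→2→5
1→6→2→5
1→6→4→0→2→5

5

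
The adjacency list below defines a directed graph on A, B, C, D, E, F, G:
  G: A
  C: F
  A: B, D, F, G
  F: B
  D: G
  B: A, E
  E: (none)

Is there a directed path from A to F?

Explore from A.
Distance 1: reach B, D, F, G.
Found F.

Yes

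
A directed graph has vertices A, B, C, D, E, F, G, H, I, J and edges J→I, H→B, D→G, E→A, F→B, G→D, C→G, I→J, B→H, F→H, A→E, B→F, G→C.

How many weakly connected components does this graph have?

4

From A: component {A, E}.
From B: component {B, F, H}.
From C: component {C, D, G}.
From I: component {I, J}.
That's 4 components.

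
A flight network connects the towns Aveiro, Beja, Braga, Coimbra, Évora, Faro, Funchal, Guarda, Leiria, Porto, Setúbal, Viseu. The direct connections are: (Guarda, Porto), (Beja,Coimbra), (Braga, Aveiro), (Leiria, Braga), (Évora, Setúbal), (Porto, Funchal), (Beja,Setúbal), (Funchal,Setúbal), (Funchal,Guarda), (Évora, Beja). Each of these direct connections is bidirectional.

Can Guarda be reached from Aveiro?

No

Explore from Aveiro.
Distance 1: reach Braga.
Distance 2: reach Leiria.
The search is exhausted without reaching Guarda; it lies in a different component.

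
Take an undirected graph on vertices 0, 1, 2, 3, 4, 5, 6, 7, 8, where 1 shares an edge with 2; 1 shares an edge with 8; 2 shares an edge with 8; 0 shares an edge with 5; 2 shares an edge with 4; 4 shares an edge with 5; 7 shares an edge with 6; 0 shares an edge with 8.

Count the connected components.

From 0: component {0, 1, 2, 4, 5, 8}.
From 3: component {3}.
From 6: component {6, 7}.
That's 3 components.

3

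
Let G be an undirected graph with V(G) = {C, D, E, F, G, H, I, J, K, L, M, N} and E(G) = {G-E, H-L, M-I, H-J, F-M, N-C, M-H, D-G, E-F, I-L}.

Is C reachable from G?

No

Explore from G.
Distance 1: reach D, E.
Distance 2: reach F.
Distance 3: reach M.
Distance 4: reach H, I.
Distance 5: reach J, L.
The search is exhausted without reaching C; it lies in a different component.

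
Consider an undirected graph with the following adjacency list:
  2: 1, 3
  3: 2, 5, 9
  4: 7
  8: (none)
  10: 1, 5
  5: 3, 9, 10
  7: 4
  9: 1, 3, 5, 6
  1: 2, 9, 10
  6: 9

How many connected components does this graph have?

3

From 1: component {1, 2, 3, 5, 6, 9, 10}.
From 4: component {4, 7}.
From 8: component {8}.
That's 3 components.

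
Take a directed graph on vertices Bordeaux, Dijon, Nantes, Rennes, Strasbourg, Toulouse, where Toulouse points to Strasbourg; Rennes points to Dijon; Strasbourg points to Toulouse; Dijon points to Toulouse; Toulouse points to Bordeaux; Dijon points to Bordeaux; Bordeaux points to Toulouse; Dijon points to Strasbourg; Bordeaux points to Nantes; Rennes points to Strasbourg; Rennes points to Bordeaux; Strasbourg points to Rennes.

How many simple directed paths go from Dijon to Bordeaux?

5

Dijon→Bordeaux
Dijon→Strasbourg→Rennes→Bordeaux
Dijon→Strasbourg→Toulouse→Bordeaux
Dijon→Toulouse→Bordeaux
Dijon→Toulouse→Strasbourg→Rennes→Bordeaux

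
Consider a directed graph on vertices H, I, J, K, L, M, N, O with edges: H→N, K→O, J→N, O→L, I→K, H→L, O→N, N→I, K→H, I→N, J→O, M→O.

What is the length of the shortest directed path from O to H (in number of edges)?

Distance 0: O.
Distance 1: L, N.
Distance 2: I.
Distance 3: K.
Distance 4: H — contains H.

4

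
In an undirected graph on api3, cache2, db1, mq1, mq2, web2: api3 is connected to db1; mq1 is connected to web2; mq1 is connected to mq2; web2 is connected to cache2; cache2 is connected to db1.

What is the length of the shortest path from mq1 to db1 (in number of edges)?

Distance 0: mq1.
Distance 1: mq2, web2.
Distance 2: cache2.
Distance 3: db1 — contains db1.

3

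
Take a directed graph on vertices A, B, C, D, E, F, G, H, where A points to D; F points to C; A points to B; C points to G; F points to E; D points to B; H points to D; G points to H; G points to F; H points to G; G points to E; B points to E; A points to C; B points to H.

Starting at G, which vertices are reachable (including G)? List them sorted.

Start at G.
Its neighbours: E, F, H.
Then their neighbours: C, D.
Then next layer: B.
Nothing further is reachable.

B, C, D, E, F, G, H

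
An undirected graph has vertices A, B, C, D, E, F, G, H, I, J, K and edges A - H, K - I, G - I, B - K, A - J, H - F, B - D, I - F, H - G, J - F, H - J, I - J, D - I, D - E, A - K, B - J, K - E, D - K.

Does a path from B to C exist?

No

Explore from B.
Distance 1: reach D, J, K.
Distance 2: reach A, E, F, H, I.
Distance 3: reach G.
The search is exhausted without reaching C; it lies in a different component.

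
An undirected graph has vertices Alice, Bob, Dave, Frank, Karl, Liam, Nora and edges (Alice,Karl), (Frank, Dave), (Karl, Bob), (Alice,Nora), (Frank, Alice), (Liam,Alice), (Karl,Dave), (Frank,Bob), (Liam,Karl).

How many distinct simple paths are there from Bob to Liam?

Bob–Frank–Alice–Karl–Liam
Bob–Frank–Alice–Liam
Bob–Frank–Dave–Karl–Alice–Liam
Bob–Frank–Dave–Karl–Liam
Bob–Karl–Alice–Liam
Bob–Karl–Dave–Frank–Alice–Liam
Bob–Karl–Liam

7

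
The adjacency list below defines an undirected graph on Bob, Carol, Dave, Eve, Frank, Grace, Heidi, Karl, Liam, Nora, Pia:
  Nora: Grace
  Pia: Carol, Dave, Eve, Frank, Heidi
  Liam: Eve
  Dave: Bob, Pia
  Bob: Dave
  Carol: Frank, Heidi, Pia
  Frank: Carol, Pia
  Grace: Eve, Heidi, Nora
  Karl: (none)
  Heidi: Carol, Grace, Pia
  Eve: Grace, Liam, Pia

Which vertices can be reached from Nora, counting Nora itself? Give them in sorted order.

Start at Nora.
Its neighbours: Grace.
Then their neighbours: Eve, Heidi.
Then next layer: Carol, Liam, Pia.
Then next layer: Dave, Frank.
Then next layer: Bob.
Nothing further is reachable.

Bob, Carol, Dave, Eve, Frank, Grace, Heidi, Liam, Nora, Pia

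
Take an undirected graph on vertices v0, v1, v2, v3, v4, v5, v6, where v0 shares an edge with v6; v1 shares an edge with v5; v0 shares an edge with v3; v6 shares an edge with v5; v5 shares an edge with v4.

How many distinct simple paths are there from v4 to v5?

v4–v5

1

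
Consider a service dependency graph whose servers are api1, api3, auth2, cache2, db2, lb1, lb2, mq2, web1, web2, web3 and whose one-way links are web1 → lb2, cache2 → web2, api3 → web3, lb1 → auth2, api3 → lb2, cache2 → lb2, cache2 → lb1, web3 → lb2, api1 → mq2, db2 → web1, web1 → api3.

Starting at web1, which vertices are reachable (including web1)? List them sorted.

api3, lb2, web1, web3

Start at web1.
Its neighbours: api3, lb2.
Then their neighbours: web3.
Nothing further is reachable.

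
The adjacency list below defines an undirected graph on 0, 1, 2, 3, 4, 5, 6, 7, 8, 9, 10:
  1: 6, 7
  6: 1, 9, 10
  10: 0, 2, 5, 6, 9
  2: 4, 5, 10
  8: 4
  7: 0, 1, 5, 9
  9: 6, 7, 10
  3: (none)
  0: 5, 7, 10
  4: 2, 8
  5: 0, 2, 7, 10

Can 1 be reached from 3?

No

3 has no edges, so nothing is reachable from it.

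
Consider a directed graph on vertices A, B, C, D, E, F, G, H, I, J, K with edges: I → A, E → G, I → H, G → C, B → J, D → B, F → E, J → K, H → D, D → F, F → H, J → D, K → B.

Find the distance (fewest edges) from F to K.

5

Distance 0: F.
Distance 1: E, H.
Distance 2: D, G.
Distance 3: B, C.
Distance 4: J.
Distance 5: K — contains K.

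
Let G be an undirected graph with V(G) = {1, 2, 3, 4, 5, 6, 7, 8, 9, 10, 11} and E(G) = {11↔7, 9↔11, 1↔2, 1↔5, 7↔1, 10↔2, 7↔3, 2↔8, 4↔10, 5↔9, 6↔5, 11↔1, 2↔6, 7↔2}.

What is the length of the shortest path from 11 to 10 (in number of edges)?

3

Distance 0: 11.
Distance 1: 1, 7, 9.
Distance 2: 2, 3, 5.
Distance 3: 6, 8, 10 — contains 10.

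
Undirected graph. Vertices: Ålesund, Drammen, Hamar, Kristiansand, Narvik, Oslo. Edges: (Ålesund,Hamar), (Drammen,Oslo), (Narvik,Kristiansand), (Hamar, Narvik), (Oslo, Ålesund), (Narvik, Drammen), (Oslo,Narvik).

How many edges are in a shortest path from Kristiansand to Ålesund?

Distance 0: Kristiansand.
Distance 1: Narvik.
Distance 2: Drammen, Hamar, Oslo.
Distance 3: Ålesund — contains Ålesund.

3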